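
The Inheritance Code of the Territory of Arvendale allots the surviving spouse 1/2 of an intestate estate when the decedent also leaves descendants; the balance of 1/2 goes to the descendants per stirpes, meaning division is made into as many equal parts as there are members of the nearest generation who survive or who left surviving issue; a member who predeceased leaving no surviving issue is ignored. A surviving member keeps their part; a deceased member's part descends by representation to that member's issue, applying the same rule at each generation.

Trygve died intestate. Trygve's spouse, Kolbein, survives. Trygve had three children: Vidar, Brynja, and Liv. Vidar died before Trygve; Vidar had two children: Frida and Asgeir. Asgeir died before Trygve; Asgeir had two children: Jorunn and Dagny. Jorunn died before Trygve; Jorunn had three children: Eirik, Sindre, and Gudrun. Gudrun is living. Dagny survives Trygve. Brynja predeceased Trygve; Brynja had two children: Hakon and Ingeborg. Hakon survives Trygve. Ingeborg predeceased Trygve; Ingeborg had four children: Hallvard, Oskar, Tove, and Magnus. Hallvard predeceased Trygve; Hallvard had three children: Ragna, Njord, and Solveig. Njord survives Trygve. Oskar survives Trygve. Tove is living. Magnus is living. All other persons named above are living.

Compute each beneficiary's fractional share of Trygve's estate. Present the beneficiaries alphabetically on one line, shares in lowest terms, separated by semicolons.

Kolbein, as surviving spouse, takes 1/2.
The remaining 1/2 passes to Trygve's descendants per stirpes.
The 1/2 is divided into 3 equal shares of 1/6 among Vidar, Brynja, Liv.
Vidar predeceased; the 1/6 allotted to Vidar's branch passes to Vidar's issue by representation.
The 1/6 is divided into 2 equal shares of 1/12 among Frida, Asgeir.
Frida is living and takes 1/12.
Asgeir predeceased; the 1/12 allotted to Asgeir's branch passes to Asgeir's issue by representation.
The 1/12 is divided into 2 equal shares of 1/24 among Jorunn, Dagny.
Jorunn predeceased; the 1/24 allotted to Jorunn's branch passes to Jorunn's issue by representation.
The 1/24 is divided into 3 equal shares of 1/72 among Eirik, Sindre, Gudrun.
Eirik is living and takes 1/72.
Sindre is living and takes 1/72.
Gudrun is living and takes 1/72.
Dagny is living and takes 1/24.
Brynja predeceased; the 1/6 allotted to Brynja's branch passes to Brynja's issue by representation.
The 1/6 is divided into 2 equal shares of 1/12 among Hakon, Ingeborg.
Hakon is living and takes 1/12.
Ingeborg predeceased; the 1/12 allotted to Ingeborg's branch passes to Ingeborg's issue by representation.
The 1/12 is divided into 4 equal shares of 1/48 among Hallvard, Oskar, Tove, Magnus.
Hallvard predeceased; the 1/48 allotted to Hallvard's branch passes to Hallvard's issue by representation.
The 1/48 is divided into 3 equal shares of 1/144 among Ragna, Njord, Solveig.
Ragna is living and takes 1/144.
Njord is living and takes 1/144.
Solveig is living and takes 1/144.
Oskar is living and takes 1/48.
Tove is living and takes 1/48.
Magnus is living and takes 1/48.
Liv is living and takes 1/6.

Dagny 1/24; Eirik 1/72; Frida 1/12; Gudrun 1/72; Hakon 1/12; Kolbein 1/2; Liv 1/6; Magnus 1/48; Njord 1/144; Oskar 1/48; Ragna 1/144; Sindre 1/72; Solveig 1/144; Tove 1/48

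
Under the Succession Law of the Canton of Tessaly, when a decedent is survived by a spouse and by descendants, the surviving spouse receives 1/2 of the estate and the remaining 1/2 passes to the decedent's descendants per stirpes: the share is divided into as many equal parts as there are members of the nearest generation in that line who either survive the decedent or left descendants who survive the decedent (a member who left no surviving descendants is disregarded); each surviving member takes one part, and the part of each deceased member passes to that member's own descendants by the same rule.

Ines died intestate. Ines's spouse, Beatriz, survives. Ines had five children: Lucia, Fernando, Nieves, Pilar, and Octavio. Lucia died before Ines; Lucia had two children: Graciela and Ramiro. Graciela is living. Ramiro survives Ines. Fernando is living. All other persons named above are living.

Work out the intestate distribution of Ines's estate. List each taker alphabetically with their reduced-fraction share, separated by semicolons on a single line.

Beatriz 1/2; Fernando 1/10; Graciela 1/20; Nieves 1/10; Octavio 1/10; Pilar 1/10; Ramiro 1/20

Beatriz, as surviving spouse, takes 1/2.
The remaining 1/2 passes to Ines's descendants per stirpes.
The 1/2 is divided into 5 equal shares of 1/10 among Lucia, Fernando, Nieves, Pilar, Octavio.
Lucia predeceased; the 1/10 allotted to Lucia's branch passes to Lucia's issue by representation.
The 1/10 is divided into 2 equal shares of 1/20 among Graciela, Ramiro.
Graciela is living and takes 1/20.
Ramiro is living and takes 1/20.
Fernando is living and takes 1/10.
Nieves is living and takes 1/10.
Pilar is living and takes 1/10.
Octavio is living and takes 1/10.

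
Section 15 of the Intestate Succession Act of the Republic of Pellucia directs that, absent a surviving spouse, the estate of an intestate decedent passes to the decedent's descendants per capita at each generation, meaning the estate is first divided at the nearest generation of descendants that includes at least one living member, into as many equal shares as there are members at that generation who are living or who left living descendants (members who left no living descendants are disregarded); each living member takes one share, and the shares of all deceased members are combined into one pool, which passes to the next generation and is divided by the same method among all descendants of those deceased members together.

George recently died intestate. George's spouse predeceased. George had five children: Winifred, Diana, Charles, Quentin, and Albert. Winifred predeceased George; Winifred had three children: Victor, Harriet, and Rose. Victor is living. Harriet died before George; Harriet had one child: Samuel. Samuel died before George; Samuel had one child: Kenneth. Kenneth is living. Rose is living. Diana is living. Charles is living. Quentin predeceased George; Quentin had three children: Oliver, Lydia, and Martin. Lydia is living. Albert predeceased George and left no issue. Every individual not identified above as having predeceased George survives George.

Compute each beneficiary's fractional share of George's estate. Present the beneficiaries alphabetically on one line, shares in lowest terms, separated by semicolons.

Charles 1/4; Diana 1/4; Kenneth 1/12; Lydia 1/12; Martin 1/12; Oliver 1/12; Rose 1/12; Victor 1/12

There is no surviving spouse, so the entire estate passes to George's descendants per capita at each generation.
At generation 1 (Winifred, Diana, Charles, Quentin) there are 4 shares of (1)/4 = 1/4 each.
Living: Diana and Charles — each takes 1/4.
Deceased: Winifred and Quentin. Their combined 1/2 is pooled and carried to generation 2.
At generation 2 (Victor, Harriet, Rose, Oliver, Lydia, Martin) there are 6 shares of (1/2)/6 = 1/12 each.
Living: Victor, Rose, Oliver, Lydia, and Martin — each takes 1/12.
Deceased: Harriet. That 1/12 share is carried to generation 3.
At generation 3 (Samuel) there are 1 shares of (1/12)/1 = 1/12 each.
Deceased: Samuel. That 1/12 share is carried to generation 4.
At generation 4 (Kenneth) there are 1 shares of (1/12)/1 = 1/12 each.
Living: Kenneth — each takes 1/12.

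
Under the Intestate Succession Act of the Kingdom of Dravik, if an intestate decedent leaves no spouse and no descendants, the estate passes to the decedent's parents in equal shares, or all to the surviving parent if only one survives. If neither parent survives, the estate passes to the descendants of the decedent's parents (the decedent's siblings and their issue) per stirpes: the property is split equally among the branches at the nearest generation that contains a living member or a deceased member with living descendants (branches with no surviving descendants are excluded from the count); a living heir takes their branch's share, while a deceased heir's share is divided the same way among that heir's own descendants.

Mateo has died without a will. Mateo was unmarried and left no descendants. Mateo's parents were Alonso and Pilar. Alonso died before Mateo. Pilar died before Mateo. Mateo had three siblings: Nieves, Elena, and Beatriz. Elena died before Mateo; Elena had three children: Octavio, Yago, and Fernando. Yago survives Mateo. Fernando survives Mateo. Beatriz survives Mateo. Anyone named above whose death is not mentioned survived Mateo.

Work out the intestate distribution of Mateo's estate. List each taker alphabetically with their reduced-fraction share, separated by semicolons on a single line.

Neither parent survives and there are no descendants, so the estate passes to Mateo's siblings and their issue per stirpes.
The estate is divided into 3 equal shares of 1/3 among Nieves, Elena, Beatriz.
Nieves is living and takes 1/3.
Elena predeceased; the 1/3 allotted to Elena's branch passes to Elena's issue by representation.
The 1/3 is divided into 3 equal shares of 1/9 among Octavio, Yago, Fernando.
Octavio is living and takes 1/9.
Yago is living and takes 1/9.
Fernando is living and takes 1/9.
Beatriz is living and takes 1/3.

Beatriz 1/3; Fernando 1/9; Nieves 1/3; Octavio 1/9; Yago 1/9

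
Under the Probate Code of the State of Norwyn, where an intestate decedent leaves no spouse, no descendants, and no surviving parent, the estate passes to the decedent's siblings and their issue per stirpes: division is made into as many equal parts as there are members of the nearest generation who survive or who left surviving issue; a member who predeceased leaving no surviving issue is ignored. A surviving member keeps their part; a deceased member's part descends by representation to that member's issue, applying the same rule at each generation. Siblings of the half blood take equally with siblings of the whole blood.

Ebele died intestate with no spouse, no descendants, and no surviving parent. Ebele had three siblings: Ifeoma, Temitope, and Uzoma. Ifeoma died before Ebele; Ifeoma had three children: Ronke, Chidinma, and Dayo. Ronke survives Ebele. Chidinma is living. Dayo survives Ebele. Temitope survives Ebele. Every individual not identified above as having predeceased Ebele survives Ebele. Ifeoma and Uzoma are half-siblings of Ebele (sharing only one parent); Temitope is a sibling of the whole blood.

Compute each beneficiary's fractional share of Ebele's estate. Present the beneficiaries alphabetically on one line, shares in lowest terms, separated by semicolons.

No spouse, descendants, or parent survives, so the estate passes to Ebele's siblings per stirpes.
Half-blood and whole-blood siblings take equally under the stated rule.
The estate is divided into 3 equal shares of 1/3 among Ifeoma, Temitope, Uzoma.
Ifeoma predeceased; the 1/3 allotted to Ifeoma's branch passes to Ifeoma's issue by representation.
The 1/3 is divided into 3 equal shares of 1/9 among Ronke, Chidinma, Dayo.
Ronke is living and takes 1/9.
Chidinma is living and takes 1/9.
Dayo is living and takes 1/9.
Temitope is living and takes 1/3.
Uzoma is living and takes 1/3.

Chidinma 1/9; Dayo 1/9; Ronke 1/9; Temitope 1/3; Uzoma 1/3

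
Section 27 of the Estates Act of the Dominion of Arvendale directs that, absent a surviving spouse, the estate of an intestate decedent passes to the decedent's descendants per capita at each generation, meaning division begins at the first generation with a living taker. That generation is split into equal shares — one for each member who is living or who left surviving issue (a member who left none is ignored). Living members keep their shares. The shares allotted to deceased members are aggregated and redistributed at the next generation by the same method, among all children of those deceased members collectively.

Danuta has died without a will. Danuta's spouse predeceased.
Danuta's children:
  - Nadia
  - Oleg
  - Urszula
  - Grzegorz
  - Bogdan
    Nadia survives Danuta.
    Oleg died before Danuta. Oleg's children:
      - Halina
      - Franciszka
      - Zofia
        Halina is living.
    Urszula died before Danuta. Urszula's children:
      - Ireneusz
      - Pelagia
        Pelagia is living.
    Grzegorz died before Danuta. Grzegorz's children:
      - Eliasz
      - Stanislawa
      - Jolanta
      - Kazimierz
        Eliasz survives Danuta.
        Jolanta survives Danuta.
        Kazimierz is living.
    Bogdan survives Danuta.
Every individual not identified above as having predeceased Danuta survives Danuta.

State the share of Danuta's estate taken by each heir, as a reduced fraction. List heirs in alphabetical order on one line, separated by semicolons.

Bogdan 1/5; Eliasz 1/15; Franciszka 1/15; Halina 1/15; Ireneusz 1/15; Jolanta 1/15; Kazimierz 1/15; Nadia 1/5; Pelagia 1/15; Stanislawa 1/15; Zofia 1/15

There is no surviving spouse, so the entire estate passes to Danuta's descendants per capita at each generation.
At generation 1 (Nadia, Oleg, Urszula, Grzegorz, Bogdan) there are 5 shares of (1)/5 = 1/5 each.
Living: Nadia and Bogdan — each takes 1/5.
Deceased: Oleg, Urszula, and Grzegorz. Their combined 3/5 is pooled and carried to generation 2.
At generation 2 (Halina, Franciszka, Zofia, Ireneusz, Pelagia, Eliasz, Stanislawa, Jolanta, Kazimierz) there are 9 shares of (3/5)/9 = 1/15 each.
Living: Halina, Franciszka, Zofia, Ireneusz, Pelagia, Eliasz, Stanislawa, Jolanta, and Kazimierz — each takes 1/15.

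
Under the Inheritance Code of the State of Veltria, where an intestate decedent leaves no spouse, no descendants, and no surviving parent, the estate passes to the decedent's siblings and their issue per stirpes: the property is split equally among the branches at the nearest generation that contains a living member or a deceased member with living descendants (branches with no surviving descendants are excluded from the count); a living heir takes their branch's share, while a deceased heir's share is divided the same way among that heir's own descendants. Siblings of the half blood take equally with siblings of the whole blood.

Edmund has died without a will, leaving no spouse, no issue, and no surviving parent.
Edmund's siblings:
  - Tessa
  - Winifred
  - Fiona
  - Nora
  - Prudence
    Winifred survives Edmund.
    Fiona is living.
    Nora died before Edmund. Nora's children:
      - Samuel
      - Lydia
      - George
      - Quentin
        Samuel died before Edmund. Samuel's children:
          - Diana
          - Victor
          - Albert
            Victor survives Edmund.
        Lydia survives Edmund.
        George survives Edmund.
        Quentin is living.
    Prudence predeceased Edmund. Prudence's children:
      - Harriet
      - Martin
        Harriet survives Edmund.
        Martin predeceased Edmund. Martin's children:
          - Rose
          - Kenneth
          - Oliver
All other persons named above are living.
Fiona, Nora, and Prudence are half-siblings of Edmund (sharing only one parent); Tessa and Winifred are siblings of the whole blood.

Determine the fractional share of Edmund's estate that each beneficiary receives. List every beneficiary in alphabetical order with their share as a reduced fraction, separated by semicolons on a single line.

Albert 1/60; Diana 1/60; Fiona 1/5; George 1/20; Harriet 1/10; Kenneth 1/30; Lydia 1/20; Oliver 1/30; Quentin 1/20; Rose 1/30; Tessa 1/5; Victor 1/60; Winifred 1/5

No spouse, descendants, or parent survives, so the estate passes to Edmund's siblings per stirpes.
Half-blood and whole-blood siblings take equally under the stated rule.
The estate is divided into 5 equal shares of 1/5 among Tessa, Winifred, Fiona, Nora, Prudence.
Tessa is living and takes 1/5.
Winifred is living and takes 1/5.
Fiona is living and takes 1/5.
Nora predeceased; the 1/5 allotted to Nora's branch passes to Nora's issue by representation.
The 1/5 is divided into 4 equal shares of 1/20 among Samuel, Lydia, George, Quentin.
Samuel predeceased; the 1/20 allotted to Samuel's branch passes to Samuel's issue by representation.
The 1/20 is divided into 3 equal shares of 1/60 among Diana, Victor, Albert.
Diana is living and takes 1/60.
Victor is living and takes 1/60.
Albert is living and takes 1/60.
Lydia is living and takes 1/20.
George is living and takes 1/20.
Quentin is living and takes 1/20.
Prudence predeceased; the 1/5 allotted to Prudence's branch passes to Prudence's issue by representation.
The 1/5 is divided into 2 equal shares of 1/10 among Harriet, Martin.
Harriet is living and takes 1/10.
Martin predeceased; the 1/10 allotted to Martin's branch passes to Martin's issue by representation.
The 1/10 is divided into 3 equal shares of 1/30 among Rose, Kenneth, Oliver.
Rose is living and takes 1/30.
Kenneth is living and takes 1/30.
Oliver is living and takes 1/30.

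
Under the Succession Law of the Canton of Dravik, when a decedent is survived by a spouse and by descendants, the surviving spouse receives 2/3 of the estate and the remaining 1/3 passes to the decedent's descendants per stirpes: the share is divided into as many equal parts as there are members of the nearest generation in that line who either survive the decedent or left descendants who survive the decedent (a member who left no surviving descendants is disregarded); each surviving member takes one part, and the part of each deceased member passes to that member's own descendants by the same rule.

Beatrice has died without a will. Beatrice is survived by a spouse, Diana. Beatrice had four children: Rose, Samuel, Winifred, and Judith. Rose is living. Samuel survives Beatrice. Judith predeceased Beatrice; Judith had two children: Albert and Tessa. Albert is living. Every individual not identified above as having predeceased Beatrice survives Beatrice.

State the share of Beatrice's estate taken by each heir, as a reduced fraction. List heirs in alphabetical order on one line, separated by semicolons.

Diana, as surviving spouse, takes 2/3.
The remaining 1/3 passes to Beatrice's descendants per stirpes.
The 1/3 is divided into 4 equal shares of 1/12 among Rose, Samuel, Winifred, Judith.
Rose is living and takes 1/12.
Samuel is living and takes 1/12.
Winifred is living and takes 1/12.
Judith predeceased; the 1/12 allotted to Judith's branch passes to Judith's issue by representation.
The 1/12 is divided into 2 equal shares of 1/24 among Albert, Tessa.
Albert is living and takes 1/24.
Tessa is living and takes 1/24.

Albert 1/24; Diana 2/3; Rose 1/12; Samuel 1/12; Tessa 1/24; Winifred 1/12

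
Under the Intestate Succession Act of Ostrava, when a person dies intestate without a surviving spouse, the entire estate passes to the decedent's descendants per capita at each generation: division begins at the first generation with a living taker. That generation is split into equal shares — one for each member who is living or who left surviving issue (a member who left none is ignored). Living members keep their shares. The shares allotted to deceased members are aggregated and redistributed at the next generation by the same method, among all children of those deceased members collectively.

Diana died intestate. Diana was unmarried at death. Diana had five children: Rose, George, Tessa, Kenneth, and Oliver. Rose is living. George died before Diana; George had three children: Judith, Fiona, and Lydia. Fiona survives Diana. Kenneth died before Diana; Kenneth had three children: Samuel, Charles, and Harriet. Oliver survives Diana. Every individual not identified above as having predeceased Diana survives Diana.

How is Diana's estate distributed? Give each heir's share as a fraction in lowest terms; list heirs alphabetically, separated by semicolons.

There is no surviving spouse, so the entire estate passes to Diana's descendants per capita at each generation.
At generation 1 (Rose, George, Tessa, Kenneth, Oliver) there are 5 shares of (1)/5 = 1/5 each.
Living: Rose, Tessa, and Oliver — each takes 1/5.
Deceased: George and Kenneth. Their combined 2/5 is pooled and carried to generation 2.
At generation 2 (Judith, Fiona, Lydia, Samuel, Charles, Harriet) there are 6 shares of (2/5)/6 = 1/15 each.
Living: Judith, Fiona, Lydia, Samuel, Charles, and Harriet — each takes 1/15.

Charles 1/15; Fiona 1/15; Harriet 1/15; Judith 1/15; Lydia 1/15; Oliver 1/5; Rose 1/5; Samuel 1/15; Tessa 1/5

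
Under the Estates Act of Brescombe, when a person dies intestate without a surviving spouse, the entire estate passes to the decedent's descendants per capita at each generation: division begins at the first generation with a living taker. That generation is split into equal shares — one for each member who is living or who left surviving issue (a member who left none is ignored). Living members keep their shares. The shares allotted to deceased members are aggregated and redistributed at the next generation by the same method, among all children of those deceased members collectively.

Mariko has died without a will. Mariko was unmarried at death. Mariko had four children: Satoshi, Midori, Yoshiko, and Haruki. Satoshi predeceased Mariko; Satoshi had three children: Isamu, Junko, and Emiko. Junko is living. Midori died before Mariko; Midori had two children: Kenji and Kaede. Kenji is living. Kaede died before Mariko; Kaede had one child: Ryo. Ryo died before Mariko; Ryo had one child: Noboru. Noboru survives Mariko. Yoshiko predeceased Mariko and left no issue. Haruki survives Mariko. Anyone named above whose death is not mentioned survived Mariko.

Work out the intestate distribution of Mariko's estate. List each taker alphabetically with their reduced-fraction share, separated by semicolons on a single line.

Emiko 2/15; Haruki 1/3; Isamu 2/15; Junko 2/15; Kenji 2/15; Noboru 2/15

There is no surviving spouse, so the entire estate passes to Mariko's descendants per capita at each generation.
At generation 1 (Satoshi, Midori, Haruki) there are 3 shares of (1)/3 = 1/3 each.
Living: Haruki — each takes 1/3.
Deceased: Satoshi and Midori. Their combined 2/3 is pooled and carried to generation 2.
At generation 2 (Isamu, Junko, Emiko, Kenji, Kaede) there are 5 shares of (2/3)/5 = 2/15 each.
Living: Isamu, Junko, Emiko, and Kenji — each takes 2/15.
Deceased: Kaede. That 2/15 share is carried to generation 3.
At generation 3 (Ryo) there are 1 shares of (2/15)/1 = 2/15 each.
Deceased: Ryo. That 2/15 share is carried to generation 4.
At generation 4 (Noboru) there are 1 shares of (2/15)/1 = 2/15 each.
Living: Noboru — each takes 2/15.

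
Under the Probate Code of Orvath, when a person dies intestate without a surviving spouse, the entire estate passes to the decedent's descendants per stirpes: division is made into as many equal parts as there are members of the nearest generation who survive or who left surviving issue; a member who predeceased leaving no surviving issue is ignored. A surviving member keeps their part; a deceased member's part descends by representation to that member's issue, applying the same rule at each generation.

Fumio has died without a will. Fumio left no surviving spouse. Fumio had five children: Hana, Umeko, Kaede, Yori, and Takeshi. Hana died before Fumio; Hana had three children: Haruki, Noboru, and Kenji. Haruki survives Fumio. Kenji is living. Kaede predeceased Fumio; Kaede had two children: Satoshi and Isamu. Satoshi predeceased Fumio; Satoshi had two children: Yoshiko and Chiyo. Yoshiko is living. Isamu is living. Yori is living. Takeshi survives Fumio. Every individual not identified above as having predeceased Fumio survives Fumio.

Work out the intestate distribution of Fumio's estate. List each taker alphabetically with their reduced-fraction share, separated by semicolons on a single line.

There is no surviving spouse, so the entire estate passes to Fumio's descendants per stirpes.
The estate is divided into 5 equal shares of 1/5 among Hana, Umeko, Kaede, Yori, Takeshi.
Hana predeceased; the 1/5 allotted to Hana's branch passes to Hana's issue by representation.
The 1/5 is divided into 3 equal shares of 1/15 among Haruki, Noboru, Kenji.
Haruki is living and takes 1/15.
Noboru is living and takes 1/15.
Kenji is living and takes 1/15.
Umeko is living and takes 1/5.
Kaede predeceased; the 1/5 allotted to Kaede's branch passes to Kaede's issue by representation.
The 1/5 is divided into 2 equal shares of 1/10 among Satoshi, Isamu.
Satoshi predeceased; the 1/10 allotted to Satoshi's branch passes to Satoshi's issue by representation.
The 1/10 is divided into 2 equal shares of 1/20 among Yoshiko, Chiyo.
Yoshiko is living and takes 1/20.
Chiyo is living and takes 1/20.
Isamu is living and takes 1/10.
Yori is living and takes 1/5.
Takeshi is living and takes 1/5.

Chiyo 1/20; Haruki 1/15; Isamu 1/10; Kenji 1/15; Noboru 1/15; Takeshi 1/5; Umeko 1/5; Yori 1/5; Yoshiko 1/20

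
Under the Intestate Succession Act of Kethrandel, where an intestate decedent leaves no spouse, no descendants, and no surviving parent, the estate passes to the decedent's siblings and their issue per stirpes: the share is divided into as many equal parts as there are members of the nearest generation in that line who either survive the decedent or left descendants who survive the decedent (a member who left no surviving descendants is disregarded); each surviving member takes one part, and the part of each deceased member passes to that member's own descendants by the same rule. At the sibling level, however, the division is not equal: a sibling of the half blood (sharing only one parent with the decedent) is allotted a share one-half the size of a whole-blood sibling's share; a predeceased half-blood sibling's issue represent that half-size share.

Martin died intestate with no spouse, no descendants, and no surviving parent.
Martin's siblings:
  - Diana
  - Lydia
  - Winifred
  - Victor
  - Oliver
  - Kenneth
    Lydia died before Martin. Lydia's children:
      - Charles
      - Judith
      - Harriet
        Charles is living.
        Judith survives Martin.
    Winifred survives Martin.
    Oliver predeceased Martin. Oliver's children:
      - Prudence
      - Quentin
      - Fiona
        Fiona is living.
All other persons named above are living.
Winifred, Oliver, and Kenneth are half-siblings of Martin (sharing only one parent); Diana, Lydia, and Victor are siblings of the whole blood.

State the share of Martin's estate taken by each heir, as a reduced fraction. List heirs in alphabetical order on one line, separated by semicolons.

No spouse, descendants, or parent survives, so the estate passes to Martin's siblings per stirpes.
Half-blood siblings count for one-half the weight of whole-blood siblings at the initial division.
Dividing 1 in proportion to weights (total weight 9/2): Diana (weight 1) → 2/9; Lydia (weight 1) → 2/9; Winifred (weight 1/2) → 1/9; Victor (weight 1) → 2/9; Oliver (weight 1/2) → 1/9; Kenneth (weight 1/2) → 1/9.
Diana is living and takes 2/9.
Lydia predeceased; the 2/9 allotted to Lydia's branch passes to Lydia's issue by representation.
The 2/9 is divided into 3 equal shares of 2/27 among Charles, Judith, Harriet.
Charles is living and takes 2/27.
Judith is living and takes 2/27.
Harriet is living and takes 2/27.
Winifred is living and takes 1/9.
Victor is living and takes 2/9.
Oliver predeceased; the 1/9 allotted to Oliver's branch passes to Oliver's issue by representation.
The 1/9 is divided into 3 equal shares of 1/27 among Prudence, Quentin, Fiona.
Prudence is living and takes 1/27.
Quentin is living and takes 1/27.
Fiona is living and takes 1/27.
Kenneth is living and takes 1/9.

Charles 2/27; Diana 2/9; Fiona 1/27; Harriet 2/27; Judith 2/27; Kenneth 1/9; Prudence 1/27; Quentin 1/27; Victor 2/9; Winifred 1/9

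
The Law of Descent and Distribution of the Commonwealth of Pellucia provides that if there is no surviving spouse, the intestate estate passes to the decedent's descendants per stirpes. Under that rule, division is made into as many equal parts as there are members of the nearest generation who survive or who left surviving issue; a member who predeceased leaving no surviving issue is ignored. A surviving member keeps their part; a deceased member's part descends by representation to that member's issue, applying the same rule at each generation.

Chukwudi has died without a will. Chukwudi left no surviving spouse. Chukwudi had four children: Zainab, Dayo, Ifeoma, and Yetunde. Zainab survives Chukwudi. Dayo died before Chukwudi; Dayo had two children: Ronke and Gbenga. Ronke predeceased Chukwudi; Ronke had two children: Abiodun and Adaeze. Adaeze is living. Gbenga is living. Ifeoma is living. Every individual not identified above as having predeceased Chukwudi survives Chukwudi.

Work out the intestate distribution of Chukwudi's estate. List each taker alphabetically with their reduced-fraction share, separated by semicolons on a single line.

Abiodun 1/16; Adaeze 1/16; Gbenga 1/8; Ifeoma 1/4; Yetunde 1/4; Zainab 1/4

There is no surviving spouse, so the entire estate passes to Chukwudi's descendants per stirpes.
The estate is divided into 4 equal shares of 1/4 among Zainab, Dayo, Ifeoma, Yetunde.
Zainab is living and takes 1/4.
Dayo predeceased; the 1/4 allotted to Dayo's branch passes to Dayo's issue by representation.
The 1/4 is divided into 2 equal shares of 1/8 among Ronke, Gbenga.
Ronke predeceased; the 1/8 allotted to Ronke's branch passes to Ronke's issue by representation.
The 1/8 is divided into 2 equal shares of 1/16 among Abiodun, Adaeze.
Abiodun is living and takes 1/16.
Adaeze is living and takes 1/16.
Gbenga is living and takes 1/8.
Ifeoma is living and takes 1/4.
Yetunde is living and takes 1/4.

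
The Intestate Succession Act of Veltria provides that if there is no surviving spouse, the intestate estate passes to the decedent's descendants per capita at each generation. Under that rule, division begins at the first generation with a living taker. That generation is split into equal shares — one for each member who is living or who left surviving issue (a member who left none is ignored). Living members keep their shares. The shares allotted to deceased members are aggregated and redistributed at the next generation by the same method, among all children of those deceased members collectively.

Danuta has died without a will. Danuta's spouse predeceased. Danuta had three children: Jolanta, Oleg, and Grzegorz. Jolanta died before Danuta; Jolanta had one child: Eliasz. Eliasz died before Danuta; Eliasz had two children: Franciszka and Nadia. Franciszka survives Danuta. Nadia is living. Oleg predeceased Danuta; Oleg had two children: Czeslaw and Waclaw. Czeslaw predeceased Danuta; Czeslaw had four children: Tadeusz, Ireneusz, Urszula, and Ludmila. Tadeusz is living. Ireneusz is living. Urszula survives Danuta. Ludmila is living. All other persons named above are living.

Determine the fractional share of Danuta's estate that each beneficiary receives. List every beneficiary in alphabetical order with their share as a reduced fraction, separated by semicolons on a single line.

There is no surviving spouse, so the entire estate passes to Danuta's descendants per capita at each generation.
At generation 1 (Jolanta, Oleg, Grzegorz) there are 3 shares of (1)/3 = 1/3 each.
Living: Grzegorz — each takes 1/3.
Deceased: Jolanta and Oleg. Their combined 2/3 is pooled and carried to generation 2.
At generation 2 (Eliasz, Czeslaw, Waclaw) there are 3 shares of (2/3)/3 = 2/9 each.
Living: Waclaw — each takes 2/9.
Deceased: Eliasz and Czeslaw. Their combined 4/9 is pooled and carried to generation 3.
At generation 3 (Franciszka, Nadia, Tadeusz, Ireneusz, Urszula, Ludmila) there are 6 shares of (4/9)/6 = 2/27 each.
Living: Franciszka, Nadia, Tadeusz, Ireneusz, Urszula, and Ludmila — each takes 2/27.

Franciszka 2/27; Grzegorz 1/3; Ireneusz 2/27; Ludmila 2/27; Nadia 2/27; Tadeusz 2/27; Urszula 2/27; Waclaw 2/9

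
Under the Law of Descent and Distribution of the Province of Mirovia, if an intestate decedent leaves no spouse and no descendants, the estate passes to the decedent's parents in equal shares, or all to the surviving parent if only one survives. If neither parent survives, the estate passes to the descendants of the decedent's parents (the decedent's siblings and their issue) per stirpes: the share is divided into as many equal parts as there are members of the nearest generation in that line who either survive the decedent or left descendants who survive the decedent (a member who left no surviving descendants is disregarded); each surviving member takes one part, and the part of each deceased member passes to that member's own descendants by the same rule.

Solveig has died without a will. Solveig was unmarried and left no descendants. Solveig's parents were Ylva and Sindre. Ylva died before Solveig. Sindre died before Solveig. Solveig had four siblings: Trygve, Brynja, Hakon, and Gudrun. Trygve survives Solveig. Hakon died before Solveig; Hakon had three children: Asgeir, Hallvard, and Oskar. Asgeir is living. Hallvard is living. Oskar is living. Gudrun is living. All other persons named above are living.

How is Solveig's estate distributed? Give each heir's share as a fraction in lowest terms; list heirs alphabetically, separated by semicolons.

Asgeir 1/12; Brynja 1/4; Gudrun 1/4; Hallvard 1/12; Oskar 1/12; Trygve 1/4

Neither parent survives and there are no descendants, so the estate passes to Solveig's siblings and their issue per stirpes.
The estate is divided into 4 equal shares of 1/4 among Trygve, Brynja, Hakon, Gudrun.
Trygve is living and takes 1/4.
Brynja is living and takes 1/4.
Hakon predeceased; the 1/4 allotted to Hakon's branch passes to Hakon's issue by representation.
The 1/4 is divided into 3 equal shares of 1/12 among Asgeir, Hallvard, Oskar.
Asgeir is living and takes 1/12.
Hallvard is living and takes 1/12.
Oskar is living and takes 1/12.
Gudrun is living and takes 1/4.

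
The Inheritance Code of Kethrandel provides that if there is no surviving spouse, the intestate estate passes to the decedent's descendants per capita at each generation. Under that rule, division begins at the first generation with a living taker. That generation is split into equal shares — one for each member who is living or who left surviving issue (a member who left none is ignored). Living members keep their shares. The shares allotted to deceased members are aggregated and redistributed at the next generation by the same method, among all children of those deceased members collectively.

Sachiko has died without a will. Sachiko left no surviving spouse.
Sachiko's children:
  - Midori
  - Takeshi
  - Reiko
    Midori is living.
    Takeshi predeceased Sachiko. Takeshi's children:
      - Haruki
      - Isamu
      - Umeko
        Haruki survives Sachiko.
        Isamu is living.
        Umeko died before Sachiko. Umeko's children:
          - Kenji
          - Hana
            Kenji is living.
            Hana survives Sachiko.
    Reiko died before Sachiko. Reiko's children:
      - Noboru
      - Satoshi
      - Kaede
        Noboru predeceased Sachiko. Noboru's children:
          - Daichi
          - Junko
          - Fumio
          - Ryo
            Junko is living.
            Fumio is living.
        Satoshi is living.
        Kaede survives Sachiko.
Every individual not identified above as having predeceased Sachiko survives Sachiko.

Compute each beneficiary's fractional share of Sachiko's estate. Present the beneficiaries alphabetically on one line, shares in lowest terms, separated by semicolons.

Daichi 1/27; Fumio 1/27; Hana 1/27; Haruki 1/9; Isamu 1/9; Junko 1/27; Kaede 1/9; Kenji 1/27; Midori 1/3; Ryo 1/27; Satoshi 1/9

There is no surviving spouse, so the entire estate passes to Sachiko's descendants per capita at each generation.
At generation 1 (Midori, Takeshi, Reiko) there are 3 shares of (1)/3 = 1/3 each.
Living: Midori — each takes 1/3.
Deceased: Takeshi and Reiko. Their combined 2/3 is pooled and carried to generation 2.
At generation 2 (Haruki, Isamu, Umeko, Noboru, Satoshi, Kaede) there are 6 shares of (2/3)/6 = 1/9 each.
Living: Haruki, Isamu, Satoshi, and Kaede — each takes 1/9.
Deceased: Umeko and Noboru. Their combined 2/9 is pooled and carried to generation 3.
At generation 3 (Kenji, Hana, Daichi, Junko, Fumio, Ryo) there are 6 shares of (2/9)/6 = 1/27 each.
Living: Kenji, Hana, Daichi, Junko, Fumio, and Ryo — each takes 1/27.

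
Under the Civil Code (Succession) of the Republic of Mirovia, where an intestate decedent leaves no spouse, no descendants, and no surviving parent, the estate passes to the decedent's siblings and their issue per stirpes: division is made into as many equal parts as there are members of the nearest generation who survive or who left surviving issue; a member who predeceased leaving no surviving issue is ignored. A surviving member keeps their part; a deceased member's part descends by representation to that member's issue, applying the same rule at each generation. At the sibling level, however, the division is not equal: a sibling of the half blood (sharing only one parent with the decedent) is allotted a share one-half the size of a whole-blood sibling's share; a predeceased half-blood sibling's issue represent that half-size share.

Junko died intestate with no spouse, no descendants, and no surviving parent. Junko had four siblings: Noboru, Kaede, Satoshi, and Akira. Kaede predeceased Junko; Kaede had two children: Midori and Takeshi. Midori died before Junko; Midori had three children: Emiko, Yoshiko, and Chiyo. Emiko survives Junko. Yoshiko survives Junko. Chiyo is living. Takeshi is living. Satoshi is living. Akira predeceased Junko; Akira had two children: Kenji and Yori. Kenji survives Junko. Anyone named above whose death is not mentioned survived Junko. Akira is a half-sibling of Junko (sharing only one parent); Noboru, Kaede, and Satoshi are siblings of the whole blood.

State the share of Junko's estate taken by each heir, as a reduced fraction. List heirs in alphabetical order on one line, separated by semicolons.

Chiyo 1/21; Emiko 1/21; Kenji 1/14; Noboru 2/7; Satoshi 2/7; Takeshi 1/7; Yori 1/14; Yoshiko 1/21

No spouse, descendants, or parent survives, so the estate passes to Junko's siblings per stirpes.
Half-blood siblings count for one-half the weight of whole-blood siblings at the initial division.
Dividing 1 in proportion to weights (total weight 7/2): Noboru (weight 1) → 2/7; Kaede (weight 1) → 2/7; Satoshi (weight 1) → 2/7; Akira (weight 1/2) → 1/7.
Noboru is living and takes 2/7.
Kaede predeceased; the 2/7 allotted to Kaede's branch passes to Kaede's issue by representation.
The 2/7 is divided into 2 equal shares of 1/7 among Midori, Takeshi.
Midori predeceased; the 1/7 allotted to Midori's branch passes to Midori's issue by representation.
The 1/7 is divided into 3 equal shares of 1/21 among Emiko, Yoshiko, Chiyo.
Emiko is living and takes 1/21.
Yoshiko is living and takes 1/21.
Chiyo is living and takes 1/21.
Takeshi is living and takes 1/7.
Satoshi is living and takes 2/7.
Akira predeceased; the 1/7 allotted to Akira's branch passes to Akira's issue by representation.
The 1/7 is divided into 2 equal shares of 1/14 among Kenji, Yori.
Kenji is living and takes 1/14.
Yori is living and takes 1/14.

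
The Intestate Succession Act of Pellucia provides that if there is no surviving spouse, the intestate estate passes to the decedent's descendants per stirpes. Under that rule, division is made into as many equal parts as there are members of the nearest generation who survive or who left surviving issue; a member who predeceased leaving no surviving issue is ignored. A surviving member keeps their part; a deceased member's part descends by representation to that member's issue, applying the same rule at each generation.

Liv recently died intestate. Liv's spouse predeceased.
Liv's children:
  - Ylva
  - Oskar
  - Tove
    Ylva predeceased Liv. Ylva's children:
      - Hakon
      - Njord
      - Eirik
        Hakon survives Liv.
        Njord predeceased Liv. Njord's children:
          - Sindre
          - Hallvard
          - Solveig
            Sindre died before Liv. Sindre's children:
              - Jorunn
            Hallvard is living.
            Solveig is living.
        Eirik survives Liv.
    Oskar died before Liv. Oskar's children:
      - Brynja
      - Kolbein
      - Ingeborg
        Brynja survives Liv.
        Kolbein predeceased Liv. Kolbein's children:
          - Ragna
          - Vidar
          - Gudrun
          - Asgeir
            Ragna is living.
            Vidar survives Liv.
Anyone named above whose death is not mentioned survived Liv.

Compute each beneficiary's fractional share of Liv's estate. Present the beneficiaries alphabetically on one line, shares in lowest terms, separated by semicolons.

There is no surviving spouse, so the entire estate passes to Liv's descendants per stirpes.
The estate is divided into 3 equal shares of 1/3 among Ylva, Oskar, Tove.
Ylva predeceased; the 1/3 allotted to Ylva's branch passes to Ylva's issue by representation.
The 1/3 is divided into 3 equal shares of 1/9 among Hakon, Njord, Eirik.
Hakon is living and takes 1/9.
Njord predeceased; the 1/9 allotted to Njord's branch passes to Njord's issue by representation.
The 1/9 is divided into 3 equal shares of 1/27 among Sindre, Hallvard, Solveig.
Sindre predeceased; the 1/27 allotted to Sindre's branch passes to Sindre's issue by representation.
Jorunn is the sole taker at this level and receives the full 1/27.
Hallvard is living and takes 1/27.
Solveig is living and takes 1/27.
Eirik is living and takes 1/9.
Oskar predeceased; the 1/3 allotted to Oskar's branch passes to Oskar's issue by representation.
The 1/3 is divided into 3 equal shares of 1/9 among Brynja, Kolbein, Ingeborg.
Brynja is living and takes 1/9.
Kolbein predeceased; the 1/9 allotted to Kolbein's branch passes to Kolbein's issue by representation.
The 1/9 is divided into 4 equal shares of 1/36 among Ragna, Vidar, Gudrun, Asgeir.
Ragna is living and takes 1/36.
Vidar is living and takes 1/36.
Gudrun is living and takes 1/36.
Asgeir is living and takes 1/36.
Ingeborg is living and takes 1/9.
Tove is living and takes 1/3.

Asgeir 1/36; Brynja 1/9; Eirik 1/9; Gudrun 1/36; Hakon 1/9; Hallvard 1/27; Ingeborg 1/9; Jorunn 1/27; Ragna 1/36; Solveig 1/27; Tove 1/3; Vidar 1/36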